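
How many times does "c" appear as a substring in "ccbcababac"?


Searching for "c" in "ccbcababac"
Scanning each position:
  Position 0: "c" => MATCH
  Position 1: "c" => MATCH
  Position 2: "b" => no
  Position 3: "c" => MATCH
  Position 4: "a" => no
  Position 5: "b" => no
  Position 6: "a" => no
  Position 7: "b" => no
  Position 8: "a" => no
  Position 9: "c" => MATCH
Total occurrences: 4

4


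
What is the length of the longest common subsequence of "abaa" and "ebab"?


LCS of "abaa" and "ebab"
DP table:
           e    b    a    b
      0    0    0    0    0
  a   0    0    0    1    1
  b   0    0    1    1    2
  a   0    0    1    2    2
  a   0    0    1    2    2
LCS length = dp[4][4] = 2

2


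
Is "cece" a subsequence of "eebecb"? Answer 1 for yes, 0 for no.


Check if "cece" is a subsequence of "eebecb"
Greedy scan:
  Position 0 ('e'): no match needed
  Position 1 ('e'): no match needed
  Position 2 ('b'): no match needed
  Position 3 ('e'): no match needed
  Position 4 ('c'): matches sub[0] = 'c'
  Position 5 ('b'): no match needed
Only matched 1/4 characters => not a subsequence

0


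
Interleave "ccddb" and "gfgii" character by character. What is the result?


Interleaving "ccddb" and "gfgii":
  Position 0: 'c' from first, 'g' from second => "cg"
  Position 1: 'c' from first, 'f' from second => "cf"
  Position 2: 'd' from first, 'g' from second => "dg"
  Position 3: 'd' from first, 'i' from second => "di"
  Position 4: 'b' from first, 'i' from second => "bi"
Result: cgcfdgdibi

cgcfdgdibi


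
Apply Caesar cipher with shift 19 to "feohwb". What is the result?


Caesar cipher: shift "feohwb" by 19
  'f' (pos 5) + 19 = pos 24 = 'y'
  'e' (pos 4) + 19 = pos 23 = 'x'
  'o' (pos 14) + 19 = pos 7 = 'h'
  'h' (pos 7) + 19 = pos 0 = 'a'
  'w' (pos 22) + 19 = pos 15 = 'p'
  'b' (pos 1) + 19 = pos 20 = 'u'
Result: yxhapu

yxhapu


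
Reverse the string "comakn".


Input: comakn
Reading characters right to left:
  Position 5: 'n'
  Position 4: 'k'
  Position 3: 'a'
  Position 2: 'm'
  Position 1: 'o'
  Position 0: 'c'
Reversed: nkamoc

nkamoc


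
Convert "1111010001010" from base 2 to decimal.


Input: "1111010001010" in base 2
Positional expansion:
  Digit '1' (value 1) x 2^12 = 4096
  Digit '1' (value 1) x 2^11 = 2048
  Digit '1' (value 1) x 2^10 = 1024
  Digit '1' (value 1) x 2^9 = 512
  Digit '0' (value 0) x 2^8 = 0
  Digit '1' (value 1) x 2^7 = 128
  Digit '0' (value 0) x 2^6 = 0
  Digit '0' (value 0) x 2^5 = 0
  Digit '0' (value 0) x 2^4 = 0
  Digit '1' (value 1) x 2^3 = 8
  Digit '0' (value 0) x 2^2 = 0
  Digit '1' (value 1) x 2^1 = 2
  Digit '0' (value 0) x 2^0 = 0
Sum = 7818

7818


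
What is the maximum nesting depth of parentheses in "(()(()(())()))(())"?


Input: "(()(()(())()))(())"
Tracking depth:
  Position 0 '(': depth becomes 1
  Position 1 '(': depth becomes 2
  Position 2 ')': depth becomes 1
  Position 3 '(': depth becomes 2
  Position 4 '(': depth becomes 3
  Position 5 ')': depth becomes 2
  Position 6 '(': depth becomes 3
  Position 7 '(': depth becomes 4
  Position 8 ')': depth becomes 3
  Position 9 ')': depth becomes 2
  Position 10 '(': depth becomes 3
  Position 11 ')': depth becomes 2
  Position 12 ')': depth becomes 1
  Position 13 ')': depth becomes 0
  Position 14 '(': depth becomes 1
  Position 15 '(': depth becomes 2
  Position 16 ')': depth becomes 1
  Position 17 ')': depth becomes 0
Maximum depth reached: 4

4


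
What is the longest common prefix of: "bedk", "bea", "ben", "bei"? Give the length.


Words: bedk, bea, ben, bei
  Position 0: all 'b' => match
  Position 1: all 'e' => match
  Position 2: ('d', 'a', 'n', 'i') => mismatch, stop
LCP = "be" (length 2)

2


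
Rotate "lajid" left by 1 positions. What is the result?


Input: "lajid", rotate left by 1
First 1 characters: "l"
Remaining characters: "ajid"
Concatenate remaining + first: "ajid" + "l" = "ajidl"

ajidl


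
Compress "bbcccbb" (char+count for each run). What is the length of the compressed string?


Input: bbcccbb
Runs:
  'b' x 2 => "b2"
  'c' x 3 => "c3"
  'b' x 2 => "b2"
Compressed: "b2c3b2"
Compressed length: 6

6


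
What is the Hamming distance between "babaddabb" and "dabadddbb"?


Comparing "babaddabb" and "dabadddbb" position by position:
  Position 0: 'b' vs 'd' => differ
  Position 1: 'a' vs 'a' => same
  Position 2: 'b' vs 'b' => same
  Position 3: 'a' vs 'a' => same
  Position 4: 'd' vs 'd' => same
  Position 5: 'd' vs 'd' => same
  Position 6: 'a' vs 'd' => differ
  Position 7: 'b' vs 'b' => same
  Position 8: 'b' vs 'b' => same
Total differences (Hamming distance): 2

2


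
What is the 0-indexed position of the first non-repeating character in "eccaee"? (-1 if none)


Input: eccaee
Character frequencies:
  'a': 1
  'c': 2
  'e': 3
Scanning left to right for freq == 1:
  Position 0 ('e'): freq=3, skip
  Position 1 ('c'): freq=2, skip
  Position 2 ('c'): freq=2, skip
  Position 3 ('a'): unique! => answer = 3

3


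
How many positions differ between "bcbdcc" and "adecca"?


Comparing "bcbdcc" and "adecca" position by position:
  Position 0: 'b' vs 'a' => DIFFER
  Position 1: 'c' vs 'd' => DIFFER
  Position 2: 'b' vs 'e' => DIFFER
  Position 3: 'd' vs 'c' => DIFFER
  Position 4: 'c' vs 'c' => same
  Position 5: 'c' vs 'a' => DIFFER
Positions that differ: 5

5


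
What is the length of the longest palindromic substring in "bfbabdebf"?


Input: "bfbabdebf"
Checking substrings for palindromes:
  [0:3] "bfb" (len 3) => palindrome
  [2:5] "bab" (len 3) => palindrome
Longest palindromic substring: "bfb" with length 3

3


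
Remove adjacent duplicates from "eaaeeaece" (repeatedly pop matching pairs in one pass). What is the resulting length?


Input: eaaeeaece
Stack-based adjacent duplicate removal:
  Read 'e': push. Stack: e
  Read 'a': push. Stack: ea
  Read 'a': matches stack top 'a' => pop. Stack: e
  Read 'e': matches stack top 'e' => pop. Stack: (empty)
  Read 'e': push. Stack: e
  Read 'a': push. Stack: ea
  Read 'e': push. Stack: eae
  Read 'c': push. Stack: eaec
  Read 'e': push. Stack: eaece
Final stack: "eaece" (length 5)

5


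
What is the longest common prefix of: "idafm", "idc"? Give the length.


Words: idafm, idc
  Position 0: all 'i' => match
  Position 1: all 'd' => match
  Position 2: ('a', 'c') => mismatch, stop
LCP = "id" (length 2)

2


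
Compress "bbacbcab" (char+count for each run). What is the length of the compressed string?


Input: bbacbcab
Runs:
  'b' x 2 => "b2"
  'a' x 1 => "a1"
  'c' x 1 => "c1"
  'b' x 1 => "b1"
  'c' x 1 => "c1"
  'a' x 1 => "a1"
  'b' x 1 => "b1"
Compressed: "b2a1c1b1c1a1b1"
Compressed length: 14

14


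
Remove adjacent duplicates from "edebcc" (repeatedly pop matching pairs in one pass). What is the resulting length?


Input: edebcc
Stack-based adjacent duplicate removal:
  Read 'e': push. Stack: e
  Read 'd': push. Stack: ed
  Read 'e': push. Stack: ede
  Read 'b': push. Stack: edeb
  Read 'c': push. Stack: edebc
  Read 'c': matches stack top 'c' => pop. Stack: edeb
Final stack: "edeb" (length 4)

4


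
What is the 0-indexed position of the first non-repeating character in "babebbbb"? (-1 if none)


Input: babebbbb
Character frequencies:
  'a': 1
  'b': 6
  'e': 1
Scanning left to right for freq == 1:
  Position 0 ('b'): freq=6, skip
  Position 1 ('a'): unique! => answer = 1

1


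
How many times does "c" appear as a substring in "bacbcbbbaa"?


Searching for "c" in "bacbcbbbaa"
Scanning each position:
  Position 0: "b" => no
  Position 1: "a" => no
  Position 2: "c" => MATCH
  Position 3: "b" => no
  Position 4: "c" => MATCH
  Position 5: "b" => no
  Position 6: "b" => no
  Position 7: "b" => no
  Position 8: "a" => no
  Position 9: "a" => no
Total occurrences: 2

2


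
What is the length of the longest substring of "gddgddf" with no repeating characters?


Input: "gddgddf"
Sliding window (track last position of each char):
  Position 0 ('g'): window [0,0] length 1 -- new best
  Position 1 ('d'): window [0,1] length 2 -- new best
  Position 2 ('d'): repeat (last at 1), move window start to 2
  Position 2 ('d'): window [2,2] length 1
  Position 3 ('g'): window [2,3] length 2
  Position 4 ('d'): repeat (last at 2), move window start to 3
  Position 4 ('d'): window [3,4] length 2
  Position 5 ('d'): repeat (last at 4), move window start to 5
  Position 5 ('d'): window [5,5] length 1
  Position 6 ('f'): window [5,6] length 2
Longest substring with no repeats: "gd" with length 2

2


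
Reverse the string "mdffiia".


Input: mdffiia
Reading characters right to left:
  Position 6: 'a'
  Position 5: 'i'
  Position 4: 'i'
  Position 3: 'f'
  Position 2: 'f'
  Position 1: 'd'
  Position 0: 'm'
Reversed: aiiffdm

aiiffdm


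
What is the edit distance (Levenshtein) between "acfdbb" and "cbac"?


Computing edit distance: "acfdbb" -> "cbac"
DP table:
           c    b    a    c
      0    1    2    3    4
  a   1    1    2    2    3
  c   2    1    2    3    2
  f   3    2    2    3    3
  d   4    3    3    3    4
  b   5    4    3    4    4
  b   6    5    4    4    5
Edit distance = dp[6][4] = 5

5


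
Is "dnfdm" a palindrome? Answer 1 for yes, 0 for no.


Input: dnfdm
Reversed: mdfnd
  Compare pos 0 ('d') with pos 4 ('m'): MISMATCH
  Compare pos 1 ('n') with pos 3 ('d'): MISMATCH
Result: not a palindrome

0


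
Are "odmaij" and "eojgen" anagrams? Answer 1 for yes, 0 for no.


Strings: "odmaij", "eojgen"
Sorted first:  adijmo
Sorted second: eegjno
Differ at position 0: 'a' vs 'e' => not anagrams

0


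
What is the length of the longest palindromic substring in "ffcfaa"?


Input: "ffcfaa"
Checking substrings for palindromes:
  [1:4] "fcf" (len 3) => palindrome
  [0:2] "ff" (len 2) => palindrome
  [4:6] "aa" (len 2) => palindrome
Longest palindromic substring: "fcf" with length 3

3


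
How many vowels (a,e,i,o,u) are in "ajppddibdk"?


Input: ajppddibdk
Checking each character:
  'a' at position 0: vowel (running total: 1)
  'j' at position 1: consonant
  'p' at position 2: consonant
  'p' at position 3: consonant
  'd' at position 4: consonant
  'd' at position 5: consonant
  'i' at position 6: vowel (running total: 2)
  'b' at position 7: consonant
  'd' at position 8: consonant
  'k' at position 9: consonant
Total vowels: 2

2


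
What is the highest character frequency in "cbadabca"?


Input: cbadabca
Character counts:
  'a': 3
  'b': 2
  'c': 2
  'd': 1
Maximum frequency: 3

3


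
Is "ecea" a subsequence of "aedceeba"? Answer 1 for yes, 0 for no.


Check if "ecea" is a subsequence of "aedceeba"
Greedy scan:
  Position 0 ('a'): no match needed
  Position 1 ('e'): matches sub[0] = 'e'
  Position 2 ('d'): no match needed
  Position 3 ('c'): matches sub[1] = 'c'
  Position 4 ('e'): matches sub[2] = 'e'
  Position 5 ('e'): no match needed
  Position 6 ('b'): no match needed
  Position 7 ('a'): matches sub[3] = 'a'
All 4 characters matched => is a subsequence

1


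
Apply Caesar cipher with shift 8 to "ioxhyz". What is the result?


Caesar cipher: shift "ioxhyz" by 8
  'i' (pos 8) + 8 = pos 16 = 'q'
  'o' (pos 14) + 8 = pos 22 = 'w'
  'x' (pos 23) + 8 = pos 5 = 'f'
  'h' (pos 7) + 8 = pos 15 = 'p'
  'y' (pos 24) + 8 = pos 6 = 'g'
  'z' (pos 25) + 8 = pos 7 = 'h'
Result: qwfpgh

qwfpgh


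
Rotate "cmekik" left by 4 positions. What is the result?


Input: "cmekik", rotate left by 4
First 4 characters: "cmek"
Remaining characters: "ik"
Concatenate remaining + first: "ik" + "cmek" = "ikcmek"

ikcmek


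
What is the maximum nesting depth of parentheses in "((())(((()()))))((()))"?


Input: "((())(((()()))))((()))"
Tracking depth:
  Position 0 '(': depth becomes 1
  Position 1 '(': depth becomes 2
  Position 2 '(': depth becomes 3
  Position 3 ')': depth becomes 2
  Position 4 ')': depth becomes 1
  Position 5 '(': depth becomes 2
  Position 6 '(': depth becomes 3
  Position 7 '(': depth becomes 4
  Position 8 '(': depth becomes 5
  Position 9 ')': depth becomes 4
  Position 10 '(': depth becomes 5
  Position 11 ')': depth becomes 4
  Position 12 ')': depth becomes 3
  Position 13 ')': depth becomes 2
  Position 14 ')': depth becomes 1
  Position 15 ')': depth becomes 0
  Position 16 '(': depth becomes 1
  Position 17 '(': depth becomes 2
  Position 18 '(': depth becomes 3
  Position 19 ')': depth becomes 2
  Position 20 ')': depth becomes 1
  Position 21 ')': depth becomes 0
Maximum depth reached: 5

5


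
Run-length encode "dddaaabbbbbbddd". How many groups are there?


Input: dddaaabbbbbbddd
Scanning for consecutive runs:
  Group 1: 'd' x 3 (positions 0-2)
  Group 2: 'a' x 3 (positions 3-5)
  Group 3: 'b' x 6 (positions 6-11)
  Group 4: 'd' x 3 (positions 12-14)
Total groups: 4

4


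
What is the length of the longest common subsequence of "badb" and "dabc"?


LCS of "badb" and "dabc"
DP table:
           d    a    b    c
      0    0    0    0    0
  b   0    0    0    1    1
  a   0    0    1    1    1
  d   0    1    1    1    1
  b   0    1    1    2    2
LCS length = dp[4][4] = 2

2


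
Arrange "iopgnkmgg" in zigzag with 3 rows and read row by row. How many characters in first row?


Zigzag "iopgnkmgg" into 3 rows:
Placing characters:
  'i' => row 0
  'o' => row 1
  'p' => row 2
  'g' => row 1
  'n' => row 0
  'k' => row 1
  'm' => row 2
  'g' => row 1
  'g' => row 0
Rows:
  Row 0: "ing"
  Row 1: "ogkg"
  Row 2: "pm"
First row length: 3

3


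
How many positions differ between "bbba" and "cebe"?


Comparing "bbba" and "cebe" position by position:
  Position 0: 'b' vs 'c' => DIFFER
  Position 1: 'b' vs 'e' => DIFFER
  Position 2: 'b' vs 'b' => same
  Position 3: 'a' vs 'e' => DIFFER
Positions that differ: 3

3


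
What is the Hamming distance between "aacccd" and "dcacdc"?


Comparing "aacccd" and "dcacdc" position by position:
  Position 0: 'a' vs 'd' => differ
  Position 1: 'a' vs 'c' => differ
  Position 2: 'c' vs 'a' => differ
  Position 3: 'c' vs 'c' => same
  Position 4: 'c' vs 'd' => differ
  Position 5: 'd' vs 'c' => differ
Total differences (Hamming distance): 5

5


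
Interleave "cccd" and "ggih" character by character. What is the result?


Interleaving "cccd" and "ggih":
  Position 0: 'c' from first, 'g' from second => "cg"
  Position 1: 'c' from first, 'g' from second => "cg"
  Position 2: 'c' from first, 'i' from second => "ci"
  Position 3: 'd' from first, 'h' from second => "dh"
Result: cgcgcidh

cgcgcidh


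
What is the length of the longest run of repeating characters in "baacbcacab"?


Input: "baacbcacab"
Scanning for longest run:
  Position 1 ('a'): new char, reset run to 1
  Position 2 ('a'): continues run of 'a', length=2
  Position 3 ('c'): new char, reset run to 1
  Position 4 ('b'): new char, reset run to 1
  Position 5 ('c'): new char, reset run to 1
  Position 6 ('a'): new char, reset run to 1
  Position 7 ('c'): new char, reset run to 1
  Position 8 ('a'): new char, reset run to 1
  Position 9 ('b'): new char, reset run to 1
Longest run: 'a' with length 2

2


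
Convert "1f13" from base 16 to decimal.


Input: "1f13" in base 16
Positional expansion:
  Digit '1' (value 1) x 16^3 = 4096
  Digit 'f' (value 15) x 16^2 = 3840
  Digit '1' (value 1) x 16^1 = 16
  Digit '3' (value 3) x 16^0 = 3
Sum = 7955

7955


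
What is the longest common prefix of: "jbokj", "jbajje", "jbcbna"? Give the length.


Words: jbokj, jbajje, jbcbna
  Position 0: all 'j' => match
  Position 1: all 'b' => match
  Position 2: ('o', 'a', 'c') => mismatch, stop
LCP = "jb" (length 2)

2


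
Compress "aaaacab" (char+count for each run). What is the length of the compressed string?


Input: aaaacab
Runs:
  'a' x 4 => "a4"
  'c' x 1 => "c1"
  'a' x 1 => "a1"
  'b' x 1 => "b1"
Compressed: "a4c1a1b1"
Compressed length: 8

8


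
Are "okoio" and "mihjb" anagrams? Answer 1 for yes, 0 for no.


Strings: "okoio", "mihjb"
Sorted first:  ikooo
Sorted second: bhijm
Differ at position 0: 'i' vs 'b' => not anagrams

0


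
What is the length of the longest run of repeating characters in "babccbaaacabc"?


Input: "babccbaaacabc"
Scanning for longest run:
  Position 1 ('a'): new char, reset run to 1
  Position 2 ('b'): new char, reset run to 1
  Position 3 ('c'): new char, reset run to 1
  Position 4 ('c'): continues run of 'c', length=2
  Position 5 ('b'): new char, reset run to 1
  Position 6 ('a'): new char, reset run to 1
  Position 7 ('a'): continues run of 'a', length=2
  Position 8 ('a'): continues run of 'a', length=3
  Position 9 ('c'): new char, reset run to 1
  Position 10 ('a'): new char, reset run to 1
  Position 11 ('b'): new char, reset run to 1
  Position 12 ('c'): new char, reset run to 1
Longest run: 'a' with length 3

3


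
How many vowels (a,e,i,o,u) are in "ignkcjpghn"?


Input: ignkcjpghn
Checking each character:
  'i' at position 0: vowel (running total: 1)
  'g' at position 1: consonant
  'n' at position 2: consonant
  'k' at position 3: consonant
  'c' at position 4: consonant
  'j' at position 5: consonant
  'p' at position 6: consonant
  'g' at position 7: consonant
  'h' at position 8: consonant
  'n' at position 9: consonant
Total vowels: 1

1


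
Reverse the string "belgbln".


Input: belgbln
Reading characters right to left:
  Position 6: 'n'
  Position 5: 'l'
  Position 4: 'b'
  Position 3: 'g'
  Position 2: 'l'
  Position 1: 'e'
  Position 0: 'b'
Reversed: nlbgleb

nlbgleb


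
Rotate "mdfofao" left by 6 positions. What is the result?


Input: "mdfofao", rotate left by 6
First 6 characters: "mdfofa"
Remaining characters: "o"
Concatenate remaining + first: "o" + "mdfofa" = "omdfofa"

omdfofa


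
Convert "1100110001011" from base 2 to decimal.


Input: "1100110001011" in base 2
Positional expansion:
  Digit '1' (value 1) x 2^12 = 4096
  Digit '1' (value 1) x 2^11 = 2048
  Digit '0' (value 0) x 2^10 = 0
  Digit '0' (value 0) x 2^9 = 0
  Digit '1' (value 1) x 2^8 = 256
  Digit '1' (value 1) x 2^7 = 128
  Digit '0' (value 0) x 2^6 = 0
  Digit '0' (value 0) x 2^5 = 0
  Digit '0' (value 0) x 2^4 = 0
  Digit '1' (value 1) x 2^3 = 8
  Digit '0' (value 0) x 2^2 = 0
  Digit '1' (value 1) x 2^1 = 2
  Digit '1' (value 1) x 2^0 = 1
Sum = 6539

6539


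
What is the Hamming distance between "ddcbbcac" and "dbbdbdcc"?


Comparing "ddcbbcac" and "dbbdbdcc" position by position:
  Position 0: 'd' vs 'd' => same
  Position 1: 'd' vs 'b' => differ
  Position 2: 'c' vs 'b' => differ
  Position 3: 'b' vs 'd' => differ
  Position 4: 'b' vs 'b' => same
  Position 5: 'c' vs 'd' => differ
  Position 6: 'a' vs 'c' => differ
  Position 7: 'c' vs 'c' => same
Total differences (Hamming distance): 5

5


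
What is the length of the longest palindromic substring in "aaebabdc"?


Input: "aaebabdc"
Checking substrings for palindromes:
  [3:6] "bab" (len 3) => palindrome
  [0:2] "aa" (len 2) => palindrome
Longest palindromic substring: "bab" with length 3

3


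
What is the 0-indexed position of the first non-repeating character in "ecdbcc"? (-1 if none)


Input: ecdbcc
Character frequencies:
  'b': 1
  'c': 3
  'd': 1
  'e': 1
Scanning left to right for freq == 1:
  Position 0 ('e'): unique! => answer = 0

0


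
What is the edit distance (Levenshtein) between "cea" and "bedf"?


Computing edit distance: "cea" -> "bedf"
DP table:
           b    e    d    f
      0    1    2    3    4
  c   1    1    2    3    4
  e   2    2    1    2    3
  a   3    3    2    2    3
Edit distance = dp[3][4] = 3

3


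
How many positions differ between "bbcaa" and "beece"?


Comparing "bbcaa" and "beece" position by position:
  Position 0: 'b' vs 'b' => same
  Position 1: 'b' vs 'e' => DIFFER
  Position 2: 'c' vs 'e' => DIFFER
  Position 3: 'a' vs 'c' => DIFFER
  Position 4: 'a' vs 'e' => DIFFER
Positions that differ: 4

4


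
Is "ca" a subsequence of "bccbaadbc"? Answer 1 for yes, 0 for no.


Check if "ca" is a subsequence of "bccbaadbc"
Greedy scan:
  Position 0 ('b'): no match needed
  Position 1 ('c'): matches sub[0] = 'c'
  Position 2 ('c'): no match needed
  Position 3 ('b'): no match needed
  Position 4 ('a'): matches sub[1] = 'a'
  Position 5 ('a'): no match needed
  Position 6 ('d'): no match needed
  Position 7 ('b'): no match needed
  Position 8 ('c'): no match needed
All 2 characters matched => is a subsequence

1


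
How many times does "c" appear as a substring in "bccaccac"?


Searching for "c" in "bccaccac"
Scanning each position:
  Position 0: "b" => no
  Position 1: "c" => MATCH
  Position 2: "c" => MATCH
  Position 3: "a" => no
  Position 4: "c" => MATCH
  Position 5: "c" => MATCH
  Position 6: "a" => no
  Position 7: "c" => MATCH
Total occurrences: 5

5


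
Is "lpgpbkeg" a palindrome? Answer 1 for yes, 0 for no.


Input: lpgpbkeg
Reversed: gekbpgpl
  Compare pos 0 ('l') with pos 7 ('g'): MISMATCH
  Compare pos 1 ('p') with pos 6 ('e'): MISMATCH
  Compare pos 2 ('g') with pos 5 ('k'): MISMATCH
  Compare pos 3 ('p') with pos 4 ('b'): MISMATCH
Result: not a palindrome

0


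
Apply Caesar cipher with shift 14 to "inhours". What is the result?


Caesar cipher: shift "inhours" by 14
  'i' (pos 8) + 14 = pos 22 = 'w'
  'n' (pos 13) + 14 = pos 1 = 'b'
  'h' (pos 7) + 14 = pos 21 = 'v'
  'o' (pos 14) + 14 = pos 2 = 'c'
  'u' (pos 20) + 14 = pos 8 = 'i'
  'r' (pos 17) + 14 = pos 5 = 'f'
  's' (pos 18) + 14 = pos 6 = 'g'
Result: wbvcifg

wbvcifg


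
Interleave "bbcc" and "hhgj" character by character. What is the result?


Interleaving "bbcc" and "hhgj":
  Position 0: 'b' from first, 'h' from second => "bh"
  Position 1: 'b' from first, 'h' from second => "bh"
  Position 2: 'c' from first, 'g' from second => "cg"
  Position 3: 'c' from first, 'j' from second => "cj"
Result: bhbhcgcj

bhbhcgcj


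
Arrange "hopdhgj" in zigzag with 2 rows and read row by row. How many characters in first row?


Zigzag "hopdhgj" into 2 rows:
Placing characters:
  'h' => row 0
  'o' => row 1
  'p' => row 0
  'd' => row 1
  'h' => row 0
  'g' => row 1
  'j' => row 0
Rows:
  Row 0: "hphj"
  Row 1: "odg"
First row length: 4

4


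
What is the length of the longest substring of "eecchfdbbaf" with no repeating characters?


Input: "eecchfdbbaf"
Sliding window (track last position of each char):
  Position 0 ('e'): window [0,0] length 1 -- new best
  Position 1 ('e'): repeat (last at 0), move window start to 1
  Position 1 ('e'): window [1,1] length 1
  Position 2 ('c'): window [1,2] length 2 -- new best
  Position 3 ('c'): repeat (last at 2), move window start to 3
  Position 3 ('c'): window [3,3] length 1
  Position 4 ('h'): window [3,4] length 2
  Position 5 ('f'): window [3,5] length 3 -- new best
  Position 6 ('d'): window [3,6] length 4 -- new best
  Position 7 ('b'): window [3,7] length 5 -- new best
  Position 8 ('b'): repeat (last at 7), move window start to 8
  Position 8 ('b'): window [8,8] length 1
  Position 9 ('a'): window [8,9] length 2
  Position 10 ('f'): window [8,10] length 3
Longest substring with no repeats: "chfdb" with length 5

5


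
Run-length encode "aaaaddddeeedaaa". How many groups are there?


Input: aaaaddddeeedaaa
Scanning for consecutive runs:
  Group 1: 'a' x 4 (positions 0-3)
  Group 2: 'd' x 4 (positions 4-7)
  Group 3: 'e' x 3 (positions 8-10)
  Group 4: 'd' x 1 (positions 11-11)
  Group 5: 'a' x 3 (positions 12-14)
Total groups: 5

5


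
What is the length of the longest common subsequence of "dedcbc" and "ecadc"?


LCS of "dedcbc" and "ecadc"
DP table:
           e    c    a    d    c
      0    0    0    0    0    0
  d   0    0    0    0    1    1
  e   0    1    1    1    1    1
  d   0    1    1    1    2    2
  c   0    1    2    2    2    3
  b   0    1    2    2    2    3
  c   0    1    2    2    2    3
LCS length = dp[6][5] = 3

3


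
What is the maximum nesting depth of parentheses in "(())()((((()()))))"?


Input: "(())()((((()()))))"
Tracking depth:
  Position 0 '(': depth becomes 1
  Position 1 '(': depth becomes 2
  Position 2 ')': depth becomes 1
  Position 3 ')': depth becomes 0
  Position 4 '(': depth becomes 1
  Position 5 ')': depth becomes 0
  Position 6 '(': depth becomes 1
  Position 7 '(': depth becomes 2
  Position 8 '(': depth becomes 3
  Position 9 '(': depth becomes 4
  Position 10 '(': depth becomes 5
  Position 11 ')': depth becomes 4
  Position 12 '(': depth becomes 5
  Position 13 ')': depth becomes 4
  Position 14 ')': depth becomes 3
  Position 15 ')': depth becomes 2
  Position 16 ')': depth becomes 1
  Position 17 ')': depth becomes 0
Maximum depth reached: 5

5


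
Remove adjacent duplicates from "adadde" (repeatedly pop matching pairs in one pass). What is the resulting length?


Input: adadde
Stack-based adjacent duplicate removal:
  Read 'a': push. Stack: a
  Read 'd': push. Stack: ad
  Read 'a': push. Stack: ada
  Read 'd': push. Stack: adad
  Read 'd': matches stack top 'd' => pop. Stack: ada
  Read 'e': push. Stack: adae
Final stack: "adae" (length 4)

4


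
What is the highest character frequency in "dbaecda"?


Input: dbaecda
Character counts:
  'a': 2
  'b': 1
  'c': 1
  'd': 2
  'e': 1
Maximum frequency: 2

2


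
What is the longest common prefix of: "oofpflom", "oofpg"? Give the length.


Words: oofpflom, oofpg
  Position 0: all 'o' => match
  Position 1: all 'o' => match
  Position 2: all 'f' => match
  Position 3: all 'p' => match
  Position 4: ('f', 'g') => mismatch, stop
LCP = "oofp" (length 4)

4


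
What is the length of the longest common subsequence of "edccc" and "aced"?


LCS of "edccc" and "aced"
DP table:
           a    c    e    d
      0    0    0    0    0
  e   0    0    0    1    1
  d   0    0    0    1    2
  c   0    0    1    1    2
  c   0    0    1    1    2
  c   0    0    1    1    2
LCS length = dp[5][4] = 2

2


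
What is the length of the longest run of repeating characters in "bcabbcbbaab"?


Input: "bcabbcbbaab"
Scanning for longest run:
  Position 1 ('c'): new char, reset run to 1
  Position 2 ('a'): new char, reset run to 1
  Position 3 ('b'): new char, reset run to 1
  Position 4 ('b'): continues run of 'b', length=2
  Position 5 ('c'): new char, reset run to 1
  Position 6 ('b'): new char, reset run to 1
  Position 7 ('b'): continues run of 'b', length=2
  Position 8 ('a'): new char, reset run to 1
  Position 9 ('a'): continues run of 'a', length=2
  Position 10 ('b'): new char, reset run to 1
Longest run: 'b' with length 2

2


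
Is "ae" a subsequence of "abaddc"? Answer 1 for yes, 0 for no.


Check if "ae" is a subsequence of "abaddc"
Greedy scan:
  Position 0 ('a'): matches sub[0] = 'a'
  Position 1 ('b'): no match needed
  Position 2 ('a'): no match needed
  Position 3 ('d'): no match needed
  Position 4 ('d'): no match needed
  Position 5 ('c'): no match needed
Only matched 1/2 characters => not a subsequence

0


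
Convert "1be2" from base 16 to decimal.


Input: "1be2" in base 16
Positional expansion:
  Digit '1' (value 1) x 16^3 = 4096
  Digit 'b' (value 11) x 16^2 = 2816
  Digit 'e' (value 14) x 16^1 = 224
  Digit '2' (value 2) x 16^0 = 2
Sum = 7138

7138


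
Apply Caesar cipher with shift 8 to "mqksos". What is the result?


Caesar cipher: shift "mqksos" by 8
  'm' (pos 12) + 8 = pos 20 = 'u'
  'q' (pos 16) + 8 = pos 24 = 'y'
  'k' (pos 10) + 8 = pos 18 = 's'
  's' (pos 18) + 8 = pos 0 = 'a'
  'o' (pos 14) + 8 = pos 22 = 'w'
  's' (pos 18) + 8 = pos 0 = 'a'
Result: uysawa

uysawa


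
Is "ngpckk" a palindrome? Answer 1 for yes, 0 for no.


Input: ngpckk
Reversed: kkcpgn
  Compare pos 0 ('n') with pos 5 ('k'): MISMATCH
  Compare pos 1 ('g') with pos 4 ('k'): MISMATCH
  Compare pos 2 ('p') with pos 3 ('c'): MISMATCH
Result: not a palindrome

0


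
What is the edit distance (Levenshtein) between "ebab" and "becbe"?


Computing edit distance: "ebab" -> "becbe"
DP table:
           b    e    c    b    e
      0    1    2    3    4    5
  e   1    1    1    2    3    4
  b   2    1    2    2    2    3
  a   3    2    2    3    3    3
  b   4    3    3    3    3    4
Edit distance = dp[4][5] = 4

4


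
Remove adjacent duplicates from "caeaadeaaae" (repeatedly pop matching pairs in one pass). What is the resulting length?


Input: caeaadeaaae
Stack-based adjacent duplicate removal:
  Read 'c': push. Stack: c
  Read 'a': push. Stack: ca
  Read 'e': push. Stack: cae
  Read 'a': push. Stack: caea
  Read 'a': matches stack top 'a' => pop. Stack: cae
  Read 'd': push. Stack: caed
  Read 'e': push. Stack: caede
  Read 'a': push. Stack: caedea
  Read 'a': matches stack top 'a' => pop. Stack: caede
  Read 'a': push. Stack: caedea
  Read 'e': push. Stack: caedeae
Final stack: "caedeae" (length 7)

7


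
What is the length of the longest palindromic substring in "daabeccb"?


Input: "daabeccb"
Checking substrings for palindromes:
  [1:3] "aa" (len 2) => palindrome
  [5:7] "cc" (len 2) => palindrome
Longest palindromic substring: "aa" with length 2

2


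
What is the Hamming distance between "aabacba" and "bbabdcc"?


Comparing "aabacba" and "bbabdcc" position by position:
  Position 0: 'a' vs 'b' => differ
  Position 1: 'a' vs 'b' => differ
  Position 2: 'b' vs 'a' => differ
  Position 3: 'a' vs 'b' => differ
  Position 4: 'c' vs 'd' => differ
  Position 5: 'b' vs 'c' => differ
  Position 6: 'a' vs 'c' => differ
Total differences (Hamming distance): 7

7


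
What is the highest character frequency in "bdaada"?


Input: bdaada
Character counts:
  'a': 3
  'b': 1
  'd': 2
Maximum frequency: 3

3


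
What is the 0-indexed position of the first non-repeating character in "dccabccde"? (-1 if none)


Input: dccabccde
Character frequencies:
  'a': 1
  'b': 1
  'c': 4
  'd': 2
  'e': 1
Scanning left to right for freq == 1:
  Position 0 ('d'): freq=2, skip
  Position 1 ('c'): freq=4, skip
  Position 2 ('c'): freq=4, skip
  Position 3 ('a'): unique! => answer = 3

3


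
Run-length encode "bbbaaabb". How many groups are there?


Input: bbbaaabb
Scanning for consecutive runs:
  Group 1: 'b' x 3 (positions 0-2)
  Group 2: 'a' x 3 (positions 3-5)
  Group 3: 'b' x 2 (positions 6-7)
Total groups: 3

3


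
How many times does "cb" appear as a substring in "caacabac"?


Searching for "cb" in "caacabac"
Scanning each position:
  Position 0: "ca" => no
  Position 1: "aa" => no
  Position 2: "ac" => no
  Position 3: "ca" => no
  Position 4: "ab" => no
  Position 5: "ba" => no
  Position 6: "ac" => no
Total occurrences: 0

0


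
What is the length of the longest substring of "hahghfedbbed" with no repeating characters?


Input: "hahghfedbbed"
Sliding window (track last position of each char):
  Position 0 ('h'): window [0,0] length 1 -- new best
  Position 1 ('a'): window [0,1] length 2 -- new best
  Position 2 ('h'): repeat (last at 0), move window start to 1
  Position 2 ('h'): window [1,2] length 2
  Position 3 ('g'): window [1,3] length 3 -- new best
  Position 4 ('h'): repeat (last at 2), move window start to 3
  Position 4 ('h'): window [3,4] length 2
  Position 5 ('f'): window [3,5] length 3
  Position 6 ('e'): window [3,6] length 4 -- new best
  Position 7 ('d'): window [3,7] length 5 -- new best
  Position 8 ('b'): window [3,8] length 6 -- new best
  Position 9 ('b'): repeat (last at 8), move window start to 9
  Position 9 ('b'): window [9,9] length 1
  Position 10 ('e'): window [9,10] length 2
  Position 11 ('d'): window [9,11] length 3
Longest substring with no repeats: "ghfedb" with length 6

6


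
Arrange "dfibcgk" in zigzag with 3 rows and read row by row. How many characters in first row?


Zigzag "dfibcgk" into 3 rows:
Placing characters:
  'd' => row 0
  'f' => row 1
  'i' => row 2
  'b' => row 1
  'c' => row 0
  'g' => row 1
  'k' => row 2
Rows:
  Row 0: "dc"
  Row 1: "fbg"
  Row 2: "ik"
First row length: 2

2


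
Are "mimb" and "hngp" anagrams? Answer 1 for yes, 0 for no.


Strings: "mimb", "hngp"
Sorted first:  bimm
Sorted second: ghnp
Differ at position 0: 'b' vs 'g' => not anagrams

0


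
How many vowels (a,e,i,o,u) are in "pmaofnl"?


Input: pmaofnl
Checking each character:
  'p' at position 0: consonant
  'm' at position 1: consonant
  'a' at position 2: vowel (running total: 1)
  'o' at position 3: vowel (running total: 2)
  'f' at position 4: consonant
  'n' at position 5: consonant
  'l' at position 6: consonant
Total vowels: 2

2


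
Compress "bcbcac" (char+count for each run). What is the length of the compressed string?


Input: bcbcac
Runs:
  'b' x 1 => "b1"
  'c' x 1 => "c1"
  'b' x 1 => "b1"
  'c' x 1 => "c1"
  'a' x 1 => "a1"
  'c' x 1 => "c1"
Compressed: "b1c1b1c1a1c1"
Compressed length: 12

12


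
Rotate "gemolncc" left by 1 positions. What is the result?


Input: "gemolncc", rotate left by 1
First 1 characters: "g"
Remaining characters: "emolncc"
Concatenate remaining + first: "emolncc" + "g" = "emolnccg"

emolnccg


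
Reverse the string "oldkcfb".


Input: oldkcfb
Reading characters right to left:
  Position 6: 'b'
  Position 5: 'f'
  Position 4: 'c'
  Position 3: 'k'
  Position 2: 'd'
  Position 1: 'l'
  Position 0: 'o'
Reversed: bfckdlo

bfckdlo


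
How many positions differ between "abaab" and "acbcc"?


Comparing "abaab" and "acbcc" position by position:
  Position 0: 'a' vs 'a' => same
  Position 1: 'b' vs 'c' => DIFFER
  Position 2: 'a' vs 'b' => DIFFER
  Position 3: 'a' vs 'c' => DIFFER
  Position 4: 'b' vs 'c' => DIFFER
Positions that differ: 4

4


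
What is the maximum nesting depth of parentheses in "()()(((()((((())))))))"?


Input: "()()(((()((((())))))))"
Tracking depth:
  Position 0 '(': depth becomes 1
  Position 1 ')': depth becomes 0
  Position 2 '(': depth becomes 1
  Position 3 ')': depth becomes 0
  Position 4 '(': depth becomes 1
  Position 5 '(': depth becomes 2
  Position 6 '(': depth becomes 3
  Position 7 '(': depth becomes 4
  Position 8 ')': depth becomes 3
  Position 9 '(': depth becomes 4
  Position 10 '(': depth becomes 5
  Position 11 '(': depth becomes 6
  Position 12 '(': depth becomes 7
  Position 13 '(': depth becomes 8
  Position 14 ')': depth becomes 7
  Position 15 ')': depth becomes 6
  Position 16 ')': depth becomes 5
  Position 17 ')': depth becomes 4
  Position 18 ')': depth becomes 3
  Position 19 ')': depth becomes 2
  Position 20 ')': depth becomes 1
  Position 21 ')': depth becomes 0
Maximum depth reached: 8

8


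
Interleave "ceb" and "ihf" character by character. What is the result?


Interleaving "ceb" and "ihf":
  Position 0: 'c' from first, 'i' from second => "ci"
  Position 1: 'e' from first, 'h' from second => "eh"
  Position 2: 'b' from first, 'f' from second => "bf"
Result: ciehbf

ciehbf


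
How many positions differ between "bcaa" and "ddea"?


Comparing "bcaa" and "ddea" position by position:
  Position 0: 'b' vs 'd' => DIFFER
  Position 1: 'c' vs 'd' => DIFFER
  Position 2: 'a' vs 'e' => DIFFER
  Position 3: 'a' vs 'a' => same
Positions that differ: 3

3


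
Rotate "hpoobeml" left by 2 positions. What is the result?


Input: "hpoobeml", rotate left by 2
First 2 characters: "hp"
Remaining characters: "oobeml"
Concatenate remaining + first: "oobeml" + "hp" = "oobemlhp"

oobemlhp


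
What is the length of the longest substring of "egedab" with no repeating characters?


Input: "egedab"
Sliding window (track last position of each char):
  Position 0 ('e'): window [0,0] length 1 -- new best
  Position 1 ('g'): window [0,1] length 2 -- new best
  Position 2 ('e'): repeat (last at 0), move window start to 1
  Position 2 ('e'): window [1,2] length 2
  Position 3 ('d'): window [1,3] length 3 -- new best
  Position 4 ('a'): window [1,4] length 4 -- new best
  Position 5 ('b'): window [1,5] length 5 -- new best
Longest substring with no repeats: "gedab" with length 5

5


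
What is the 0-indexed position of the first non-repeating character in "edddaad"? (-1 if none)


Input: edddaad
Character frequencies:
  'a': 2
  'd': 4
  'e': 1
Scanning left to right for freq == 1:
  Position 0 ('e'): unique! => answer = 0

0


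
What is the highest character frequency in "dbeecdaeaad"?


Input: dbeecdaeaad
Character counts:
  'a': 3
  'b': 1
  'c': 1
  'd': 3
  'e': 3
Maximum frequency: 3

3


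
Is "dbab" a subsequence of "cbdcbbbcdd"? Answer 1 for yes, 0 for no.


Check if "dbab" is a subsequence of "cbdcbbbcdd"
Greedy scan:
  Position 0 ('c'): no match needed
  Position 1 ('b'): no match needed
  Position 2 ('d'): matches sub[0] = 'd'
  Position 3 ('c'): no match needed
  Position 4 ('b'): matches sub[1] = 'b'
  Position 5 ('b'): no match needed
  Position 6 ('b'): no match needed
  Position 7 ('c'): no match needed
  Position 8 ('d'): no match needed
  Position 9 ('d'): no match needed
Only matched 2/4 characters => not a subsequence

0


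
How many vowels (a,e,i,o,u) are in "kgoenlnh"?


Input: kgoenlnh
Checking each character:
  'k' at position 0: consonant
  'g' at position 1: consonant
  'o' at position 2: vowel (running total: 1)
  'e' at position 3: vowel (running total: 2)
  'n' at position 4: consonant
  'l' at position 5: consonant
  'n' at position 6: consonant
  'h' at position 7: consonant
Total vowels: 2

2


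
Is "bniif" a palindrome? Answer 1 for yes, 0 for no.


Input: bniif
Reversed: fiinb
  Compare pos 0 ('b') with pos 4 ('f'): MISMATCH
  Compare pos 1 ('n') with pos 3 ('i'): MISMATCH
Result: not a palindrome

0


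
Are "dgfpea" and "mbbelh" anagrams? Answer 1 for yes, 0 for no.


Strings: "dgfpea", "mbbelh"
Sorted first:  adefgp
Sorted second: bbehlm
Differ at position 0: 'a' vs 'b' => not anagrams

0


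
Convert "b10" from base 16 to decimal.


Input: "b10" in base 16
Positional expansion:
  Digit 'b' (value 11) x 16^2 = 2816
  Digit '1' (value 1) x 16^1 = 16
  Digit '0' (value 0) x 16^0 = 0
Sum = 2832

2832


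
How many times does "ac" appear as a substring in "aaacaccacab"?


Searching for "ac" in "aaacaccacab"
Scanning each position:
  Position 0: "aa" => no
  Position 1: "aa" => no
  Position 2: "ac" => MATCH
  Position 3: "ca" => no
  Position 4: "ac" => MATCH
  Position 5: "cc" => no
  Position 6: "ca" => no
  Position 7: "ac" => MATCH
  Position 8: "ca" => no
  Position 9: "ab" => no
Total occurrences: 3

3


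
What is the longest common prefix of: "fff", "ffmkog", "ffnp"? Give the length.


Words: fff, ffmkog, ffnp
  Position 0: all 'f' => match
  Position 1: all 'f' => match
  Position 2: ('f', 'm', 'n') => mismatch, stop
LCP = "ff" (length 2)

2


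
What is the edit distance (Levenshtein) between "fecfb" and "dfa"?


Computing edit distance: "fecfb" -> "dfa"
DP table:
           d    f    a
      0    1    2    3
  f   1    1    1    2
  e   2    2    2    2
  c   3    3    3    3
  f   4    4    3    4
  b   5    5    4    4
Edit distance = dp[5][3] = 4

4


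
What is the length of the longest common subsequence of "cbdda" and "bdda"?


LCS of "cbdda" and "bdda"
DP table:
           b    d    d    a
      0    0    0    0    0
  c   0    0    0    0    0
  b   0    1    1    1    1
  d   0    1    2    2    2
  d   0    1    2    3    3
  a   0    1    2    3    4
LCS length = dp[5][4] = 4

4


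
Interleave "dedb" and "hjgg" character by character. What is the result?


Interleaving "dedb" and "hjgg":
  Position 0: 'd' from first, 'h' from second => "dh"
  Position 1: 'e' from first, 'j' from second => "ej"
  Position 2: 'd' from first, 'g' from second => "dg"
  Position 3: 'b' from first, 'g' from second => "bg"
Result: dhejdgbg

dhejdgbg


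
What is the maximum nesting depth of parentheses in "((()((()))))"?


Input: "((()((()))))"
Tracking depth:
  Position 0 '(': depth becomes 1
  Position 1 '(': depth becomes 2
  Position 2 '(': depth becomes 3
  Position 3 ')': depth becomes 2
  Position 4 '(': depth becomes 3
  Position 5 '(': depth becomes 4
  Position 6 '(': depth becomes 5
  Position 7 ')': depth becomes 4
  Position 8 ')': depth becomes 3
  Position 9 ')': depth becomes 2
  Position 10 ')': depth becomes 1
  Position 11 ')': depth becomes 0
Maximum depth reached: 5

5


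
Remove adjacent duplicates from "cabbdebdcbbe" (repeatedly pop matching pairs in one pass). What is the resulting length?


Input: cabbdebdcbbe
Stack-based adjacent duplicate removal:
  Read 'c': push. Stack: c
  Read 'a': push. Stack: ca
  Read 'b': push. Stack: cab
  Read 'b': matches stack top 'b' => pop. Stack: ca
  Read 'd': push. Stack: cad
  Read 'e': push. Stack: cade
  Read 'b': push. Stack: cadeb
  Read 'd': push. Stack: cadebd
  Read 'c': push. Stack: cadebdc
  Read 'b': push. Stack: cadebdcb
  Read 'b': matches stack top 'b' => pop. Stack: cadebdc
  Read 'e': push. Stack: cadebdce
Final stack: "cadebdce" (length 8)

8
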